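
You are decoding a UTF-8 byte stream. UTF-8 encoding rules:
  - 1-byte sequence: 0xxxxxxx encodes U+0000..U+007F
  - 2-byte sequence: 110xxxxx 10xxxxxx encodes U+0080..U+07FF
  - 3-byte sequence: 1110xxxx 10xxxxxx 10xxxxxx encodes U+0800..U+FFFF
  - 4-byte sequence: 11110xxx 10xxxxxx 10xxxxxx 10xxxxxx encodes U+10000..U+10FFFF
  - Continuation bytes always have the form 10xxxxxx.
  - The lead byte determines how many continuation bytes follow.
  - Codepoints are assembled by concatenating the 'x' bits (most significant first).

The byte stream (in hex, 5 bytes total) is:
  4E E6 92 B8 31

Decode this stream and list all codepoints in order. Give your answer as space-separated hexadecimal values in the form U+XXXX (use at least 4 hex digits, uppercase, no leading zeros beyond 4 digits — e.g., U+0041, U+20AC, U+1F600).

Byte[0]=4E: 1-byte ASCII. cp=U+004E
Byte[1]=E6: 3-byte lead, need 2 cont bytes. acc=0x6
Byte[2]=92: continuation. acc=(acc<<6)|0x12=0x192
Byte[3]=B8: continuation. acc=(acc<<6)|0x38=0x64B8
Completed: cp=U+64B8 (starts at byte 1)
Byte[4]=31: 1-byte ASCII. cp=U+0031

Answer: U+004E U+64B8 U+0031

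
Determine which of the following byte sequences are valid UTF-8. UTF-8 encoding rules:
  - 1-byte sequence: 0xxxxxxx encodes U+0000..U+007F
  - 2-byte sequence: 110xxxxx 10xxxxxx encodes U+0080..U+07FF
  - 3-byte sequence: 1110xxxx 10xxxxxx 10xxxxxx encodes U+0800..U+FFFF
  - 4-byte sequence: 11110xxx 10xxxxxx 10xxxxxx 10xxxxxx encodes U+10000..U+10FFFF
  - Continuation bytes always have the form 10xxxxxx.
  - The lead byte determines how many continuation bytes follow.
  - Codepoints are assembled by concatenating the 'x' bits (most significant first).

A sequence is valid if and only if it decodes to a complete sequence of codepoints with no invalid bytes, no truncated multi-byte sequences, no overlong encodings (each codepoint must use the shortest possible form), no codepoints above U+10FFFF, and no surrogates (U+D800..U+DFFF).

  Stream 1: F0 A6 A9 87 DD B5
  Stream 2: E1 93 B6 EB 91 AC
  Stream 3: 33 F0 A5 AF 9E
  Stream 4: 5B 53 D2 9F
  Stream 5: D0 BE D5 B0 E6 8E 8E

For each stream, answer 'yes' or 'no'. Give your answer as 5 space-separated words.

Answer: yes yes yes yes yes

Derivation:
Stream 1: decodes cleanly. VALID
Stream 2: decodes cleanly. VALID
Stream 3: decodes cleanly. VALID
Stream 4: decodes cleanly. VALID
Stream 5: decodes cleanly. VALID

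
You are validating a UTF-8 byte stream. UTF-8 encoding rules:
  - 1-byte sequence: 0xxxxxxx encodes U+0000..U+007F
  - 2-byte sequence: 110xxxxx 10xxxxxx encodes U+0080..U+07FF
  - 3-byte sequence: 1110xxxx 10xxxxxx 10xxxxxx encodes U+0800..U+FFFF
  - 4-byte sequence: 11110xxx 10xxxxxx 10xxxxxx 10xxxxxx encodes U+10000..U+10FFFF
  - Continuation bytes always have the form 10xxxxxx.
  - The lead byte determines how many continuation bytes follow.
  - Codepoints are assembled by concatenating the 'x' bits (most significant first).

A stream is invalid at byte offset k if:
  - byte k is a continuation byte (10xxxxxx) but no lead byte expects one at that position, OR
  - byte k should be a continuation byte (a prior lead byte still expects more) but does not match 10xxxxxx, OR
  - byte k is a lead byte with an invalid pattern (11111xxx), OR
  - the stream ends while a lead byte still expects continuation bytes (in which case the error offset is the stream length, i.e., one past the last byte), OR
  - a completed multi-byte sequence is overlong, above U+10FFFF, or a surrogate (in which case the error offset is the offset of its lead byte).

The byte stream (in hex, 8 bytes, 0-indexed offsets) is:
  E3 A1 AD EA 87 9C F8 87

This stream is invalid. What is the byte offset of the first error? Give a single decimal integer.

Answer: 6

Derivation:
Byte[0]=E3: 3-byte lead, need 2 cont bytes. acc=0x3
Byte[1]=A1: continuation. acc=(acc<<6)|0x21=0xE1
Byte[2]=AD: continuation. acc=(acc<<6)|0x2D=0x386D
Completed: cp=U+386D (starts at byte 0)
Byte[3]=EA: 3-byte lead, need 2 cont bytes. acc=0xA
Byte[4]=87: continuation. acc=(acc<<6)|0x07=0x287
Byte[5]=9C: continuation. acc=(acc<<6)|0x1C=0xA1DC
Completed: cp=U+A1DC (starts at byte 3)
Byte[6]=F8: INVALID lead byte (not 0xxx/110x/1110/11110)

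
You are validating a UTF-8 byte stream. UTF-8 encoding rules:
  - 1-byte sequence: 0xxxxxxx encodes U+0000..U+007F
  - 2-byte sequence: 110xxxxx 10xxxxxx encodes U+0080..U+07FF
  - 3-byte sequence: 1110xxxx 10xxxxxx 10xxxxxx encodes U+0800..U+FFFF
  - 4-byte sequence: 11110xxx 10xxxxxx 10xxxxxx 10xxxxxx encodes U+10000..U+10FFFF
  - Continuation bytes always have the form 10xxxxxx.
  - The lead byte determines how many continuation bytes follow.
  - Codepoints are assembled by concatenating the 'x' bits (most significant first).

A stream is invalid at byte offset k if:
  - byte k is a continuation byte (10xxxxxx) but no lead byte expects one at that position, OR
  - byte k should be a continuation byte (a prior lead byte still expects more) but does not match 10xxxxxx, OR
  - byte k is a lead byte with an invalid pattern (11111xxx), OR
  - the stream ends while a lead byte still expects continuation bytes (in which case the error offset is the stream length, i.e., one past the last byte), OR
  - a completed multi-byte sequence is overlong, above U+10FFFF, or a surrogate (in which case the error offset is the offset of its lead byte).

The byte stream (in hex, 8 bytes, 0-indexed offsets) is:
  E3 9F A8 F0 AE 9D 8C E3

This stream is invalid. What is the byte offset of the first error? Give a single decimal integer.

Answer: 8

Derivation:
Byte[0]=E3: 3-byte lead, need 2 cont bytes. acc=0x3
Byte[1]=9F: continuation. acc=(acc<<6)|0x1F=0xDF
Byte[2]=A8: continuation. acc=(acc<<6)|0x28=0x37E8
Completed: cp=U+37E8 (starts at byte 0)
Byte[3]=F0: 4-byte lead, need 3 cont bytes. acc=0x0
Byte[4]=AE: continuation. acc=(acc<<6)|0x2E=0x2E
Byte[5]=9D: continuation. acc=(acc<<6)|0x1D=0xB9D
Byte[6]=8C: continuation. acc=(acc<<6)|0x0C=0x2E74C
Completed: cp=U+2E74C (starts at byte 3)
Byte[7]=E3: 3-byte lead, need 2 cont bytes. acc=0x3
Byte[8]: stream ended, expected continuation. INVALID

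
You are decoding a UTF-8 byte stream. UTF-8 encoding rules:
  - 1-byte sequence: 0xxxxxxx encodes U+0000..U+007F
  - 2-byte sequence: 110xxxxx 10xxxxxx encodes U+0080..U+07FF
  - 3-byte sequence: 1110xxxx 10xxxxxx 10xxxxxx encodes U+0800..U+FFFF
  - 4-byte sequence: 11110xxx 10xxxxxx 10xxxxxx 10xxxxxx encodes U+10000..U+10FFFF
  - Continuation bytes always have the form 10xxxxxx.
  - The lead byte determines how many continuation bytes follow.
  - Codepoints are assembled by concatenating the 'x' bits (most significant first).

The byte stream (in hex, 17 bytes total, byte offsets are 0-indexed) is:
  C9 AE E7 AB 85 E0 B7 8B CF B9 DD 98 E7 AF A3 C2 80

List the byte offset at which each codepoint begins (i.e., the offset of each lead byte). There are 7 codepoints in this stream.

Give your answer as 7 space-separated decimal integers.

Byte[0]=C9: 2-byte lead, need 1 cont bytes. acc=0x9
Byte[1]=AE: continuation. acc=(acc<<6)|0x2E=0x26E
Completed: cp=U+026E (starts at byte 0)
Byte[2]=E7: 3-byte lead, need 2 cont bytes. acc=0x7
Byte[3]=AB: continuation. acc=(acc<<6)|0x2B=0x1EB
Byte[4]=85: continuation. acc=(acc<<6)|0x05=0x7AC5
Completed: cp=U+7AC5 (starts at byte 2)
Byte[5]=E0: 3-byte lead, need 2 cont bytes. acc=0x0
Byte[6]=B7: continuation. acc=(acc<<6)|0x37=0x37
Byte[7]=8B: continuation. acc=(acc<<6)|0x0B=0xDCB
Completed: cp=U+0DCB (starts at byte 5)
Byte[8]=CF: 2-byte lead, need 1 cont bytes. acc=0xF
Byte[9]=B9: continuation. acc=(acc<<6)|0x39=0x3F9
Completed: cp=U+03F9 (starts at byte 8)
Byte[10]=DD: 2-byte lead, need 1 cont bytes. acc=0x1D
Byte[11]=98: continuation. acc=(acc<<6)|0x18=0x758
Completed: cp=U+0758 (starts at byte 10)
Byte[12]=E7: 3-byte lead, need 2 cont bytes. acc=0x7
Byte[13]=AF: continuation. acc=(acc<<6)|0x2F=0x1EF
Byte[14]=A3: continuation. acc=(acc<<6)|0x23=0x7BE3
Completed: cp=U+7BE3 (starts at byte 12)
Byte[15]=C2: 2-byte lead, need 1 cont bytes. acc=0x2
Byte[16]=80: continuation. acc=(acc<<6)|0x00=0x80
Completed: cp=U+0080 (starts at byte 15)

Answer: 0 2 5 8 10 12 15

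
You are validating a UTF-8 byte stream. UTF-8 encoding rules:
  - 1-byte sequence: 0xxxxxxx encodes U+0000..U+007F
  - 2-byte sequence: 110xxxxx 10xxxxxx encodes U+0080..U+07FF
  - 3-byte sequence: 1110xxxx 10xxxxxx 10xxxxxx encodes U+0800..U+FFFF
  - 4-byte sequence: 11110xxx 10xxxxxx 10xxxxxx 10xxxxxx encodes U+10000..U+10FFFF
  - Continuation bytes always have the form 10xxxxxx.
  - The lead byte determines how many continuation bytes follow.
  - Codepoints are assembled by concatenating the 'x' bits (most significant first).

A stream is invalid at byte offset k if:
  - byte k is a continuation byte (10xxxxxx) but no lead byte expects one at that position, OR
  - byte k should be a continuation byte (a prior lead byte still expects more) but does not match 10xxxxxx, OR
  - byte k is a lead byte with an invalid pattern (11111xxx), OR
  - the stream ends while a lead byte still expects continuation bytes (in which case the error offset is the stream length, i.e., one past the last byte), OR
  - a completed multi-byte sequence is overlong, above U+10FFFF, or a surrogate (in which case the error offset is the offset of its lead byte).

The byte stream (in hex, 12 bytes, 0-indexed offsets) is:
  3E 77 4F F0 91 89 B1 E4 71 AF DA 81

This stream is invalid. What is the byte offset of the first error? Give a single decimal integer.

Byte[0]=3E: 1-byte ASCII. cp=U+003E
Byte[1]=77: 1-byte ASCII. cp=U+0077
Byte[2]=4F: 1-byte ASCII. cp=U+004F
Byte[3]=F0: 4-byte lead, need 3 cont bytes. acc=0x0
Byte[4]=91: continuation. acc=(acc<<6)|0x11=0x11
Byte[5]=89: continuation. acc=(acc<<6)|0x09=0x449
Byte[6]=B1: continuation. acc=(acc<<6)|0x31=0x11271
Completed: cp=U+11271 (starts at byte 3)
Byte[7]=E4: 3-byte lead, need 2 cont bytes. acc=0x4
Byte[8]=71: expected 10xxxxxx continuation. INVALID

Answer: 8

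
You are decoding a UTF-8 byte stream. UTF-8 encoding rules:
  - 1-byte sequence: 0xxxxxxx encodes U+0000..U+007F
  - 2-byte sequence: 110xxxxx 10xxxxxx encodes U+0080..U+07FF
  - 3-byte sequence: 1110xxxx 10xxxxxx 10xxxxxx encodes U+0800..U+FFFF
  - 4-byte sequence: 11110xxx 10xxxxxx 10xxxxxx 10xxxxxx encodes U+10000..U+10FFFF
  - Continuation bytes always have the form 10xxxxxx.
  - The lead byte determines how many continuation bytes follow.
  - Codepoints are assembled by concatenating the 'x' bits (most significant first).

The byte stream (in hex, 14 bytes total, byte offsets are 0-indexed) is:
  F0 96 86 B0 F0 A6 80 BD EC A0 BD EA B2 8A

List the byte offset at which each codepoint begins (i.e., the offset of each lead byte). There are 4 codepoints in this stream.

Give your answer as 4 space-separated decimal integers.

Byte[0]=F0: 4-byte lead, need 3 cont bytes. acc=0x0
Byte[1]=96: continuation. acc=(acc<<6)|0x16=0x16
Byte[2]=86: continuation. acc=(acc<<6)|0x06=0x586
Byte[3]=B0: continuation. acc=(acc<<6)|0x30=0x161B0
Completed: cp=U+161B0 (starts at byte 0)
Byte[4]=F0: 4-byte lead, need 3 cont bytes. acc=0x0
Byte[5]=A6: continuation. acc=(acc<<6)|0x26=0x26
Byte[6]=80: continuation. acc=(acc<<6)|0x00=0x980
Byte[7]=BD: continuation. acc=(acc<<6)|0x3D=0x2603D
Completed: cp=U+2603D (starts at byte 4)
Byte[8]=EC: 3-byte lead, need 2 cont bytes. acc=0xC
Byte[9]=A0: continuation. acc=(acc<<6)|0x20=0x320
Byte[10]=BD: continuation. acc=(acc<<6)|0x3D=0xC83D
Completed: cp=U+C83D (starts at byte 8)
Byte[11]=EA: 3-byte lead, need 2 cont bytes. acc=0xA
Byte[12]=B2: continuation. acc=(acc<<6)|0x32=0x2B2
Byte[13]=8A: continuation. acc=(acc<<6)|0x0A=0xAC8A
Completed: cp=U+AC8A (starts at byte 11)

Answer: 0 4 8 11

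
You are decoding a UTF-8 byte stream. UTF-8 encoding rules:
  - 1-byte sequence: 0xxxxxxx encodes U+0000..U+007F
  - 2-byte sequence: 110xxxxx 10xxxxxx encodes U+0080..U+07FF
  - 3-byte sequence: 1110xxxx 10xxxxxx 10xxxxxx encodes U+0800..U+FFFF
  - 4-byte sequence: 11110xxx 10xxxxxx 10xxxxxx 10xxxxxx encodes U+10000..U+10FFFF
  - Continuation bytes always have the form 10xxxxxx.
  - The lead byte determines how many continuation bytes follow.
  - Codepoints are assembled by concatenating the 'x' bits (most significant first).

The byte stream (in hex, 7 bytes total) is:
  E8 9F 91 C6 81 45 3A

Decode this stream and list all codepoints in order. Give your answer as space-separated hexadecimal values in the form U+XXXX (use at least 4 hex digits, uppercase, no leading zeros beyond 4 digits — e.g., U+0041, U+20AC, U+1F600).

Byte[0]=E8: 3-byte lead, need 2 cont bytes. acc=0x8
Byte[1]=9F: continuation. acc=(acc<<6)|0x1F=0x21F
Byte[2]=91: continuation. acc=(acc<<6)|0x11=0x87D1
Completed: cp=U+87D1 (starts at byte 0)
Byte[3]=C6: 2-byte lead, need 1 cont bytes. acc=0x6
Byte[4]=81: continuation. acc=(acc<<6)|0x01=0x181
Completed: cp=U+0181 (starts at byte 3)
Byte[5]=45: 1-byte ASCII. cp=U+0045
Byte[6]=3A: 1-byte ASCII. cp=U+003A

Answer: U+87D1 U+0181 U+0045 U+003A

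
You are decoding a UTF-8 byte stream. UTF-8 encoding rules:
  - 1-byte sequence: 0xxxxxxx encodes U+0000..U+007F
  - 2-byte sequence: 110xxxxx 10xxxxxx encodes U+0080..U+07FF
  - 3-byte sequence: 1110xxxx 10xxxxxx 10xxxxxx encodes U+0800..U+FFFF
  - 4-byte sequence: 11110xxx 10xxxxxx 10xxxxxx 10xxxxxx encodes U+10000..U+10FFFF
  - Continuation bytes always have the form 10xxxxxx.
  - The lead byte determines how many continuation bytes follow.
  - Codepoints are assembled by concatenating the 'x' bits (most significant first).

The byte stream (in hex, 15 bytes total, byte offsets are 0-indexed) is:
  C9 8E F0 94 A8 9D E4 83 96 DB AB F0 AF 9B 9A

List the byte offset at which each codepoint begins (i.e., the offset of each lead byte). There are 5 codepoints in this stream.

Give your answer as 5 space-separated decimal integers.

Answer: 0 2 6 9 11

Derivation:
Byte[0]=C9: 2-byte lead, need 1 cont bytes. acc=0x9
Byte[1]=8E: continuation. acc=(acc<<6)|0x0E=0x24E
Completed: cp=U+024E (starts at byte 0)
Byte[2]=F0: 4-byte lead, need 3 cont bytes. acc=0x0
Byte[3]=94: continuation. acc=(acc<<6)|0x14=0x14
Byte[4]=A8: continuation. acc=(acc<<6)|0x28=0x528
Byte[5]=9D: continuation. acc=(acc<<6)|0x1D=0x14A1D
Completed: cp=U+14A1D (starts at byte 2)
Byte[6]=E4: 3-byte lead, need 2 cont bytes. acc=0x4
Byte[7]=83: continuation. acc=(acc<<6)|0x03=0x103
Byte[8]=96: continuation. acc=(acc<<6)|0x16=0x40D6
Completed: cp=U+40D6 (starts at byte 6)
Byte[9]=DB: 2-byte lead, need 1 cont bytes. acc=0x1B
Byte[10]=AB: continuation. acc=(acc<<6)|0x2B=0x6EB
Completed: cp=U+06EB (starts at byte 9)
Byte[11]=F0: 4-byte lead, need 3 cont bytes. acc=0x0
Byte[12]=AF: continuation. acc=(acc<<6)|0x2F=0x2F
Byte[13]=9B: continuation. acc=(acc<<6)|0x1B=0xBDB
Byte[14]=9A: continuation. acc=(acc<<6)|0x1A=0x2F6DA
Completed: cp=U+2F6DA (starts at byte 11)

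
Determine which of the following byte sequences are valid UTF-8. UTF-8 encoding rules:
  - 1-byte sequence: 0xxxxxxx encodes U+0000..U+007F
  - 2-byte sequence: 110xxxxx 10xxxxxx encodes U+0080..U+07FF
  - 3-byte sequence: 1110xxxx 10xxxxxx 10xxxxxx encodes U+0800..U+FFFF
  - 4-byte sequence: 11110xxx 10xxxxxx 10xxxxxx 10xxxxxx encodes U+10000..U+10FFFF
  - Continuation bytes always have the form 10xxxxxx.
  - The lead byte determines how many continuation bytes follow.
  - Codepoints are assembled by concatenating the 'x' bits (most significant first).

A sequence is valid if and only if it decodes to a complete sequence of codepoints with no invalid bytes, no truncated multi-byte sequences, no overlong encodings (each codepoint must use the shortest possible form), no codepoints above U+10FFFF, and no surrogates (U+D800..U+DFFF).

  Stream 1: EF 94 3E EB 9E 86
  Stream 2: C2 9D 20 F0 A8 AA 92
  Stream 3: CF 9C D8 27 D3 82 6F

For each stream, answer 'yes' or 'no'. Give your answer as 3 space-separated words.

Answer: no yes no

Derivation:
Stream 1: error at byte offset 2. INVALID
Stream 2: decodes cleanly. VALID
Stream 3: error at byte offset 3. INVALID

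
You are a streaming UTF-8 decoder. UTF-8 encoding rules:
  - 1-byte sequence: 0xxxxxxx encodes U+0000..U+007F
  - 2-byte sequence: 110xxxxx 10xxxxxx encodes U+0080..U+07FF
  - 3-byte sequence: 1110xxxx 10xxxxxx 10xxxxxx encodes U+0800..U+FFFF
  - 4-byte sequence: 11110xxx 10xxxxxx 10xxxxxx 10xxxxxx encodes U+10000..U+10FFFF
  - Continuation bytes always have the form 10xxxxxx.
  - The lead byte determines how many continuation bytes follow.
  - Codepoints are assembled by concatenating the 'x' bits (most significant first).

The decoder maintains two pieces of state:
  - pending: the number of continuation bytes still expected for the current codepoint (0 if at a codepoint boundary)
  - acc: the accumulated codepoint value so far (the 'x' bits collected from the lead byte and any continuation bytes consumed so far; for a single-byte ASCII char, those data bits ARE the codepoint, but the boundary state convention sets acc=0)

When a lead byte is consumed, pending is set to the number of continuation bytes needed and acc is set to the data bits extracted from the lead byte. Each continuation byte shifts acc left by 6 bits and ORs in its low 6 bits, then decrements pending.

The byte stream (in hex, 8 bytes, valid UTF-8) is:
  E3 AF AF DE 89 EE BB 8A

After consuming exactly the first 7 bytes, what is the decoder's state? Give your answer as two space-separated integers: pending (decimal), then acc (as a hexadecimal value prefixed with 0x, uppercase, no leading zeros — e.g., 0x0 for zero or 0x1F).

Byte[0]=E3: 3-byte lead. pending=2, acc=0x3
Byte[1]=AF: continuation. acc=(acc<<6)|0x2F=0xEF, pending=1
Byte[2]=AF: continuation. acc=(acc<<6)|0x2F=0x3BEF, pending=0
Byte[3]=DE: 2-byte lead. pending=1, acc=0x1E
Byte[4]=89: continuation. acc=(acc<<6)|0x09=0x789, pending=0
Byte[5]=EE: 3-byte lead. pending=2, acc=0xE
Byte[6]=BB: continuation. acc=(acc<<6)|0x3B=0x3BB, pending=1

Answer: 1 0x3BB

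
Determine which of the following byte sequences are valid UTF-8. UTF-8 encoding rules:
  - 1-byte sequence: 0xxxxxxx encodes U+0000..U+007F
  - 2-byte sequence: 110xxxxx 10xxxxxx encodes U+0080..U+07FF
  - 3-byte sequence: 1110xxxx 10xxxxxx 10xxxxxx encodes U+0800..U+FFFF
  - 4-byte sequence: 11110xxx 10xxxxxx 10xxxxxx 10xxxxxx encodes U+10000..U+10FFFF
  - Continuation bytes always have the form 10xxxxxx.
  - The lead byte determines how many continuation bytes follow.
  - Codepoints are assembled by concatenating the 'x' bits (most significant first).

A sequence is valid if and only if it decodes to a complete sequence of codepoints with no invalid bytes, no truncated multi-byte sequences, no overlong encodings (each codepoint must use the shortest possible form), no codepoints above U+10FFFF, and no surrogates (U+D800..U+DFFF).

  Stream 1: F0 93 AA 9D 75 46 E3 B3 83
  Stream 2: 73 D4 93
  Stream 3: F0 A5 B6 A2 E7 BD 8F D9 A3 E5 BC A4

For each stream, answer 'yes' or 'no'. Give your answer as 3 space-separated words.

Stream 1: decodes cleanly. VALID
Stream 2: decodes cleanly. VALID
Stream 3: decodes cleanly. VALID

Answer: yes yes yes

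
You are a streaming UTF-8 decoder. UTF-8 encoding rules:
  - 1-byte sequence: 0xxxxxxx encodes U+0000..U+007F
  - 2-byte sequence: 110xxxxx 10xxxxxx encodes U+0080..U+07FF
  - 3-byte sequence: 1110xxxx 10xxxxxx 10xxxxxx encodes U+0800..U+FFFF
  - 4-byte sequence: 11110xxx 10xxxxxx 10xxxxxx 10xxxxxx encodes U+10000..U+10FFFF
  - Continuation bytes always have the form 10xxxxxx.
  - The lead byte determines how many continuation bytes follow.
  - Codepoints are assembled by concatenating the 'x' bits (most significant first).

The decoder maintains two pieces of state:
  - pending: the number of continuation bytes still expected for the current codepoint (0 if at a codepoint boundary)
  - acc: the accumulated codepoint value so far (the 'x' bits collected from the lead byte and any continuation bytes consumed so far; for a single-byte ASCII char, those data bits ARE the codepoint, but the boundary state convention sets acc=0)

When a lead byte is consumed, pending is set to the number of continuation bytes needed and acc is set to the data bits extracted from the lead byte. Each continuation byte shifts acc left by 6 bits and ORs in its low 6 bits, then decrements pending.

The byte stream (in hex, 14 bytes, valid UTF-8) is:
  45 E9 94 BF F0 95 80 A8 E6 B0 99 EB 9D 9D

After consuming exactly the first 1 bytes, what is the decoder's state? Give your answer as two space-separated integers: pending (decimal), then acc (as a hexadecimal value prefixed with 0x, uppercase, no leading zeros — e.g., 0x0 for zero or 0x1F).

Byte[0]=45: 1-byte. pending=0, acc=0x0

Answer: 0 0x0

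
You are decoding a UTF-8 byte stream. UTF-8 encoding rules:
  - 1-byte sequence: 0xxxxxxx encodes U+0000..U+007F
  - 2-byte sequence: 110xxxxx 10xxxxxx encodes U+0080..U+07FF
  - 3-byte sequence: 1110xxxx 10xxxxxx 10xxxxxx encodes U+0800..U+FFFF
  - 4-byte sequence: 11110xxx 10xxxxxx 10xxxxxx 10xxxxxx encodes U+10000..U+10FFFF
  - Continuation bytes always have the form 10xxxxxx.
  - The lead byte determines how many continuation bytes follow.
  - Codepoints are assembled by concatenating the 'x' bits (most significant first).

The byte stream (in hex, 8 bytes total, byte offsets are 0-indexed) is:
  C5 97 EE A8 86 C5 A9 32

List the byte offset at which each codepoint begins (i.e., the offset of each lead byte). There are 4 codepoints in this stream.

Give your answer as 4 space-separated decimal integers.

Answer: 0 2 5 7

Derivation:
Byte[0]=C5: 2-byte lead, need 1 cont bytes. acc=0x5
Byte[1]=97: continuation. acc=(acc<<6)|0x17=0x157
Completed: cp=U+0157 (starts at byte 0)
Byte[2]=EE: 3-byte lead, need 2 cont bytes. acc=0xE
Byte[3]=A8: continuation. acc=(acc<<6)|0x28=0x3A8
Byte[4]=86: continuation. acc=(acc<<6)|0x06=0xEA06
Completed: cp=U+EA06 (starts at byte 2)
Byte[5]=C5: 2-byte lead, need 1 cont bytes. acc=0x5
Byte[6]=A9: continuation. acc=(acc<<6)|0x29=0x169
Completed: cp=U+0169 (starts at byte 5)
Byte[7]=32: 1-byte ASCII. cp=U+0032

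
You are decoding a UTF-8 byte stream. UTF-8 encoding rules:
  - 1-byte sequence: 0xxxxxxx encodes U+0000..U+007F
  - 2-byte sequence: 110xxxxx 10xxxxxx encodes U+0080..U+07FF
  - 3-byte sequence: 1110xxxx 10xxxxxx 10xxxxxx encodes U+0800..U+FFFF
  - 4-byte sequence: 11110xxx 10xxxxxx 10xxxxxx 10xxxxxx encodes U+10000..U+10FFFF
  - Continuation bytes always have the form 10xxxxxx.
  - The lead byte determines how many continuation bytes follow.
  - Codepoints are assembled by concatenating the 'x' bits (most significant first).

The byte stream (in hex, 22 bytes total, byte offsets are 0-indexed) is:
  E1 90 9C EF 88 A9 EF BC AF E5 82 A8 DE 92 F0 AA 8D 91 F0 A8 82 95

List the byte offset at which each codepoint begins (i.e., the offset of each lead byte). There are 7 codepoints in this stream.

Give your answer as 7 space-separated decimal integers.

Byte[0]=E1: 3-byte lead, need 2 cont bytes. acc=0x1
Byte[1]=90: continuation. acc=(acc<<6)|0x10=0x50
Byte[2]=9C: continuation. acc=(acc<<6)|0x1C=0x141C
Completed: cp=U+141C (starts at byte 0)
Byte[3]=EF: 3-byte lead, need 2 cont bytes. acc=0xF
Byte[4]=88: continuation. acc=(acc<<6)|0x08=0x3C8
Byte[5]=A9: continuation. acc=(acc<<6)|0x29=0xF229
Completed: cp=U+F229 (starts at byte 3)
Byte[6]=EF: 3-byte lead, need 2 cont bytes. acc=0xF
Byte[7]=BC: continuation. acc=(acc<<6)|0x3C=0x3FC
Byte[8]=AF: continuation. acc=(acc<<6)|0x2F=0xFF2F
Completed: cp=U+FF2F (starts at byte 6)
Byte[9]=E5: 3-byte lead, need 2 cont bytes. acc=0x5
Byte[10]=82: continuation. acc=(acc<<6)|0x02=0x142
Byte[11]=A8: continuation. acc=(acc<<6)|0x28=0x50A8
Completed: cp=U+50A8 (starts at byte 9)
Byte[12]=DE: 2-byte lead, need 1 cont bytes. acc=0x1E
Byte[13]=92: continuation. acc=(acc<<6)|0x12=0x792
Completed: cp=U+0792 (starts at byte 12)
Byte[14]=F0: 4-byte lead, need 3 cont bytes. acc=0x0
Byte[15]=AA: continuation. acc=(acc<<6)|0x2A=0x2A
Byte[16]=8D: continuation. acc=(acc<<6)|0x0D=0xA8D
Byte[17]=91: continuation. acc=(acc<<6)|0x11=0x2A351
Completed: cp=U+2A351 (starts at byte 14)
Byte[18]=F0: 4-byte lead, need 3 cont bytes. acc=0x0
Byte[19]=A8: continuation. acc=(acc<<6)|0x28=0x28
Byte[20]=82: continuation. acc=(acc<<6)|0x02=0xA02
Byte[21]=95: continuation. acc=(acc<<6)|0x15=0x28095
Completed: cp=U+28095 (starts at byte 18)

Answer: 0 3 6 9 12 14 18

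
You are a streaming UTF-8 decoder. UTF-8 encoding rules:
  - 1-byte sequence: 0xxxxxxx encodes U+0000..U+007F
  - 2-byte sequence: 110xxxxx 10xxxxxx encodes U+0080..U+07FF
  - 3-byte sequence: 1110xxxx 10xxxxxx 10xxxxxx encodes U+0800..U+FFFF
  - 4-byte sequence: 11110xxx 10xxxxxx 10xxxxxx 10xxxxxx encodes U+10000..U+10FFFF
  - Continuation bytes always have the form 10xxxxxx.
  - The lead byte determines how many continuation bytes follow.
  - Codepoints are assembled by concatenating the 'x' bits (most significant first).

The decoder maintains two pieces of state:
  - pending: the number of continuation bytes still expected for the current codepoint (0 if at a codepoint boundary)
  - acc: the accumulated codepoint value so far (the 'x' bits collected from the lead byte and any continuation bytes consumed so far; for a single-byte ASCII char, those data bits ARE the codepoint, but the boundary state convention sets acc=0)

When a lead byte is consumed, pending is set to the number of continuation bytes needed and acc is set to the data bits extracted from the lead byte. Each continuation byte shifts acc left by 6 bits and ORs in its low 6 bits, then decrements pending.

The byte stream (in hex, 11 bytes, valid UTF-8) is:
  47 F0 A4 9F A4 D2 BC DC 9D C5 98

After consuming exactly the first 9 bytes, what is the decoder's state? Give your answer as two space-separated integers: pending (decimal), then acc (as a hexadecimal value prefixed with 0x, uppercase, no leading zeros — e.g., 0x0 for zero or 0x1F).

Answer: 0 0x71D

Derivation:
Byte[0]=47: 1-byte. pending=0, acc=0x0
Byte[1]=F0: 4-byte lead. pending=3, acc=0x0
Byte[2]=A4: continuation. acc=(acc<<6)|0x24=0x24, pending=2
Byte[3]=9F: continuation. acc=(acc<<6)|0x1F=0x91F, pending=1
Byte[4]=A4: continuation. acc=(acc<<6)|0x24=0x247E4, pending=0
Byte[5]=D2: 2-byte lead. pending=1, acc=0x12
Byte[6]=BC: continuation. acc=(acc<<6)|0x3C=0x4BC, pending=0
Byte[7]=DC: 2-byte lead. pending=1, acc=0x1C
Byte[8]=9D: continuation. acc=(acc<<6)|0x1D=0x71D, pending=0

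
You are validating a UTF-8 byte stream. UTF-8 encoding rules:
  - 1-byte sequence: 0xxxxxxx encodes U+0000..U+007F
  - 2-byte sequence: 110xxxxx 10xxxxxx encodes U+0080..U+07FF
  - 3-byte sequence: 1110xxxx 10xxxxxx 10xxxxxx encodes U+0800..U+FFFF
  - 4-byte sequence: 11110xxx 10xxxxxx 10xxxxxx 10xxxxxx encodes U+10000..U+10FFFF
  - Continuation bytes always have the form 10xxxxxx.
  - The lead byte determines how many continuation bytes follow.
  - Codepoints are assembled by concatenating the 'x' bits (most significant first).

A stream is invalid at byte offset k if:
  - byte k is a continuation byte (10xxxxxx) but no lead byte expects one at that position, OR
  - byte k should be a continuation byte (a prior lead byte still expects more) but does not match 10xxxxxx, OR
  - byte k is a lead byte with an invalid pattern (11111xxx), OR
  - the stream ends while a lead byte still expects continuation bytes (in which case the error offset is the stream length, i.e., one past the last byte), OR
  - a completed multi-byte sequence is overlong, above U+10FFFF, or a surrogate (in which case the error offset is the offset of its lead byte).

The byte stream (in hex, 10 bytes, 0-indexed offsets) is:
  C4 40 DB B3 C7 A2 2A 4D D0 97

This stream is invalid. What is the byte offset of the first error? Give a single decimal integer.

Answer: 1

Derivation:
Byte[0]=C4: 2-byte lead, need 1 cont bytes. acc=0x4
Byte[1]=40: expected 10xxxxxx continuation. INVALID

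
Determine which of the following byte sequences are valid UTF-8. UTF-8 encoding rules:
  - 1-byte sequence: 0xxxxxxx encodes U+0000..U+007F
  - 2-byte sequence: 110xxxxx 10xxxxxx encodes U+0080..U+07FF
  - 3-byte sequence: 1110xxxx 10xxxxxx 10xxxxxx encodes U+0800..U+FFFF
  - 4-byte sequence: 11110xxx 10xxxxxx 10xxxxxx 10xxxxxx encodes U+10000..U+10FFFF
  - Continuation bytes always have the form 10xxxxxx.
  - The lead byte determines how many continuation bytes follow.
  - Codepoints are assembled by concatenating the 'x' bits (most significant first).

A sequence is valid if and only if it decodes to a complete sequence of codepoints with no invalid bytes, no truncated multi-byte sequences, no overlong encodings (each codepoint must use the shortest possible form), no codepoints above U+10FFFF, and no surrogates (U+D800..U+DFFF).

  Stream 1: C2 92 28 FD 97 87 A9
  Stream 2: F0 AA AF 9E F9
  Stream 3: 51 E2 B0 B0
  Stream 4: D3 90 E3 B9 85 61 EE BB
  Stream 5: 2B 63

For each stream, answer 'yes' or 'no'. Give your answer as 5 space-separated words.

Stream 1: error at byte offset 3. INVALID
Stream 2: error at byte offset 4. INVALID
Stream 3: decodes cleanly. VALID
Stream 4: error at byte offset 8. INVALID
Stream 5: decodes cleanly. VALID

Answer: no no yes no yes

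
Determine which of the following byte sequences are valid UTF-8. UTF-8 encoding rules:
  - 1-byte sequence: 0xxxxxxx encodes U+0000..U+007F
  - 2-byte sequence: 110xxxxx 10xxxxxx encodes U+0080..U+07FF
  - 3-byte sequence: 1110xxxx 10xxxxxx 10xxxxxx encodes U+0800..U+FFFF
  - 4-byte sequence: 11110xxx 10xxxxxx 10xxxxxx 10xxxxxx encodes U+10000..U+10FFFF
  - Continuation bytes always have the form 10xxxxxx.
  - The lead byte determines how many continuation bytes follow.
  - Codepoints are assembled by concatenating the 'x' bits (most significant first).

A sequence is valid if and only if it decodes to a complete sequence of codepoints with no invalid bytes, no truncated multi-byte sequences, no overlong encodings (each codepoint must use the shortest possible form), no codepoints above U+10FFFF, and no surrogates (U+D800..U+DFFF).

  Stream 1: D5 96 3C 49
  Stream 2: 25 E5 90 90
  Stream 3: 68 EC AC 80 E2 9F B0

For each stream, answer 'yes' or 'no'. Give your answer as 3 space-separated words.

Answer: yes yes yes

Derivation:
Stream 1: decodes cleanly. VALID
Stream 2: decodes cleanly. VALID
Stream 3: decodes cleanly. VALID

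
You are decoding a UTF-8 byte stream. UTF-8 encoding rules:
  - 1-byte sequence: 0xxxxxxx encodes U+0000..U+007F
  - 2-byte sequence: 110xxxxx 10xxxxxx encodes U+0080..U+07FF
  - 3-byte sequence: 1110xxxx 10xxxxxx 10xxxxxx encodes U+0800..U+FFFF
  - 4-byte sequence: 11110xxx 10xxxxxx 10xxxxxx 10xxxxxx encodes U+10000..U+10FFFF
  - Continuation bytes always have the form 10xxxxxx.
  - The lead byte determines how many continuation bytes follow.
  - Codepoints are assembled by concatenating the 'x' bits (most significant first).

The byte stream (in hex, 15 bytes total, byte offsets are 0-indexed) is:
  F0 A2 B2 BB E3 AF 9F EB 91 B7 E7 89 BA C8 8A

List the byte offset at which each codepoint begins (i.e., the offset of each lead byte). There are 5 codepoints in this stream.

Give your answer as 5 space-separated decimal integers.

Byte[0]=F0: 4-byte lead, need 3 cont bytes. acc=0x0
Byte[1]=A2: continuation. acc=(acc<<6)|0x22=0x22
Byte[2]=B2: continuation. acc=(acc<<6)|0x32=0x8B2
Byte[3]=BB: continuation. acc=(acc<<6)|0x3B=0x22CBB
Completed: cp=U+22CBB (starts at byte 0)
Byte[4]=E3: 3-byte lead, need 2 cont bytes. acc=0x3
Byte[5]=AF: continuation. acc=(acc<<6)|0x2F=0xEF
Byte[6]=9F: continuation. acc=(acc<<6)|0x1F=0x3BDF
Completed: cp=U+3BDF (starts at byte 4)
Byte[7]=EB: 3-byte lead, need 2 cont bytes. acc=0xB
Byte[8]=91: continuation. acc=(acc<<6)|0x11=0x2D1
Byte[9]=B7: continuation. acc=(acc<<6)|0x37=0xB477
Completed: cp=U+B477 (starts at byte 7)
Byte[10]=E7: 3-byte lead, need 2 cont bytes. acc=0x7
Byte[11]=89: continuation. acc=(acc<<6)|0x09=0x1C9
Byte[12]=BA: continuation. acc=(acc<<6)|0x3A=0x727A
Completed: cp=U+727A (starts at byte 10)
Byte[13]=C8: 2-byte lead, need 1 cont bytes. acc=0x8
Byte[14]=8A: continuation. acc=(acc<<6)|0x0A=0x20A
Completed: cp=U+020A (starts at byte 13)

Answer: 0 4 7 10 13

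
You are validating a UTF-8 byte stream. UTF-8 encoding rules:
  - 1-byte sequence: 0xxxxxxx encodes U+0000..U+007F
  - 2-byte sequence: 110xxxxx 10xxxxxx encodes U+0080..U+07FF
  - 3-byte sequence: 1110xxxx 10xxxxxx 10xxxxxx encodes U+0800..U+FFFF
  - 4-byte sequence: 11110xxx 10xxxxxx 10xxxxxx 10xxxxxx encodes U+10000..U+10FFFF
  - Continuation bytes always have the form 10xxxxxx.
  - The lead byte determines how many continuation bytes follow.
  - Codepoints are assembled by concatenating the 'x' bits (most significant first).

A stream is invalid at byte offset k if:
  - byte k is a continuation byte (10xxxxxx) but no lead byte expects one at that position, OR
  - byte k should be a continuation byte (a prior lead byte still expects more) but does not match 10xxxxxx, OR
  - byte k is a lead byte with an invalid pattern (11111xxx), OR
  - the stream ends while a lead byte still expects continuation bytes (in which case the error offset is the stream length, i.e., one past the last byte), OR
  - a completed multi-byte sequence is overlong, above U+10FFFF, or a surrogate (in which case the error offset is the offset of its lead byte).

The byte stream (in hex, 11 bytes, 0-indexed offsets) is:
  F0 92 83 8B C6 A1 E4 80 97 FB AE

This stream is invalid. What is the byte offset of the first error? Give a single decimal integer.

Answer: 9

Derivation:
Byte[0]=F0: 4-byte lead, need 3 cont bytes. acc=0x0
Byte[1]=92: continuation. acc=(acc<<6)|0x12=0x12
Byte[2]=83: continuation. acc=(acc<<6)|0x03=0x483
Byte[3]=8B: continuation. acc=(acc<<6)|0x0B=0x120CB
Completed: cp=U+120CB (starts at byte 0)
Byte[4]=C6: 2-byte lead, need 1 cont bytes. acc=0x6
Byte[5]=A1: continuation. acc=(acc<<6)|0x21=0x1A1
Completed: cp=U+01A1 (starts at byte 4)
Byte[6]=E4: 3-byte lead, need 2 cont bytes. acc=0x4
Byte[7]=80: continuation. acc=(acc<<6)|0x00=0x100
Byte[8]=97: continuation. acc=(acc<<6)|0x17=0x4017
Completed: cp=U+4017 (starts at byte 6)
Byte[9]=FB: INVALID lead byte (not 0xxx/110x/1110/11110)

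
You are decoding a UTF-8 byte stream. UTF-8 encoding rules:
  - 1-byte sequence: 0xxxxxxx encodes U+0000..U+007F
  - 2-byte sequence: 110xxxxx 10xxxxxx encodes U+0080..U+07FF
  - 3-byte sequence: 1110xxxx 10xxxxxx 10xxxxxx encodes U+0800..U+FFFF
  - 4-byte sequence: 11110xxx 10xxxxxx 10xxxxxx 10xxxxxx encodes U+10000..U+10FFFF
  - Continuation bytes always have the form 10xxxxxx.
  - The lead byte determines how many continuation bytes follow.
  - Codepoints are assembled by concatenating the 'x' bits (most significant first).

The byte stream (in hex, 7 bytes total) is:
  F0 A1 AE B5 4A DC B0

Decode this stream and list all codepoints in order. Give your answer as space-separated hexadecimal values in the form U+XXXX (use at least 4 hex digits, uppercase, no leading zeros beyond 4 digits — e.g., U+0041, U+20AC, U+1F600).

Byte[0]=F0: 4-byte lead, need 3 cont bytes. acc=0x0
Byte[1]=A1: continuation. acc=(acc<<6)|0x21=0x21
Byte[2]=AE: continuation. acc=(acc<<6)|0x2E=0x86E
Byte[3]=B5: continuation. acc=(acc<<6)|0x35=0x21BB5
Completed: cp=U+21BB5 (starts at byte 0)
Byte[4]=4A: 1-byte ASCII. cp=U+004A
Byte[5]=DC: 2-byte lead, need 1 cont bytes. acc=0x1C
Byte[6]=B0: continuation. acc=(acc<<6)|0x30=0x730
Completed: cp=U+0730 (starts at byte 5)

Answer: U+21BB5 U+004A U+0730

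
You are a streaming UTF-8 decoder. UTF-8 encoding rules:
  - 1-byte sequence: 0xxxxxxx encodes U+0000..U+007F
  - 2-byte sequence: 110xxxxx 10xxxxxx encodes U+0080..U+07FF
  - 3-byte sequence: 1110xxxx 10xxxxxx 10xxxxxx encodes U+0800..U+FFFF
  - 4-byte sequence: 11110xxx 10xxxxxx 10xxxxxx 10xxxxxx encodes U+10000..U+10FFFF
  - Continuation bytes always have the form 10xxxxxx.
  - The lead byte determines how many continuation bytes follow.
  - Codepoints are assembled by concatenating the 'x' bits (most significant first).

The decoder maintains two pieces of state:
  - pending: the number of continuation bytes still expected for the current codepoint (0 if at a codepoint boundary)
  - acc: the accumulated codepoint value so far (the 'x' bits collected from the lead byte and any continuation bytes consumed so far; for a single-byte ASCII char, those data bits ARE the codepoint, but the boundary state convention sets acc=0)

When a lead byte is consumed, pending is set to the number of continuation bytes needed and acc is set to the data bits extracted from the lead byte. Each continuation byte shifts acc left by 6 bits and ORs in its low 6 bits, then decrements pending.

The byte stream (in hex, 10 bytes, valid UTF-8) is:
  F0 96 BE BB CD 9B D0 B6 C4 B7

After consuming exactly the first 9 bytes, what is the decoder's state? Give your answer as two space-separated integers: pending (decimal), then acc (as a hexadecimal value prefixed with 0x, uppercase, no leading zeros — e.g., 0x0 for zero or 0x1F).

Byte[0]=F0: 4-byte lead. pending=3, acc=0x0
Byte[1]=96: continuation. acc=(acc<<6)|0x16=0x16, pending=2
Byte[2]=BE: continuation. acc=(acc<<6)|0x3E=0x5BE, pending=1
Byte[3]=BB: continuation. acc=(acc<<6)|0x3B=0x16FBB, pending=0
Byte[4]=CD: 2-byte lead. pending=1, acc=0xD
Byte[5]=9B: continuation. acc=(acc<<6)|0x1B=0x35B, pending=0
Byte[6]=D0: 2-byte lead. pending=1, acc=0x10
Byte[7]=B6: continuation. acc=(acc<<6)|0x36=0x436, pending=0
Byte[8]=C4: 2-byte lead. pending=1, acc=0x4

Answer: 1 0x4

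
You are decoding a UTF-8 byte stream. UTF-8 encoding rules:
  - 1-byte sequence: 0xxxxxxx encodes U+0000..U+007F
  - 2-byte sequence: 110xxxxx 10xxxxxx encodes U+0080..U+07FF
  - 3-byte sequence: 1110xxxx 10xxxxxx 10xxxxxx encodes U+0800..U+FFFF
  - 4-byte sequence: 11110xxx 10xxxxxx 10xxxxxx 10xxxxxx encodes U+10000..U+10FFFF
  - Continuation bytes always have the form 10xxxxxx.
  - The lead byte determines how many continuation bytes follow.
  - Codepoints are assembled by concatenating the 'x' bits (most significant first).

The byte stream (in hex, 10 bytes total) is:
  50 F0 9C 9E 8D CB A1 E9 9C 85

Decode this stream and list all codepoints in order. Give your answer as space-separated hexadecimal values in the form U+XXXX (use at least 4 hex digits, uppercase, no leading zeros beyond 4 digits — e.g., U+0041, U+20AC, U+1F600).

Byte[0]=50: 1-byte ASCII. cp=U+0050
Byte[1]=F0: 4-byte lead, need 3 cont bytes. acc=0x0
Byte[2]=9C: continuation. acc=(acc<<6)|0x1C=0x1C
Byte[3]=9E: continuation. acc=(acc<<6)|0x1E=0x71E
Byte[4]=8D: continuation. acc=(acc<<6)|0x0D=0x1C78D
Completed: cp=U+1C78D (starts at byte 1)
Byte[5]=CB: 2-byte lead, need 1 cont bytes. acc=0xB
Byte[6]=A1: continuation. acc=(acc<<6)|0x21=0x2E1
Completed: cp=U+02E1 (starts at byte 5)
Byte[7]=E9: 3-byte lead, need 2 cont bytes. acc=0x9
Byte[8]=9C: continuation. acc=(acc<<6)|0x1C=0x25C
Byte[9]=85: continuation. acc=(acc<<6)|0x05=0x9705
Completed: cp=U+9705 (starts at byte 7)

Answer: U+0050 U+1C78D U+02E1 U+9705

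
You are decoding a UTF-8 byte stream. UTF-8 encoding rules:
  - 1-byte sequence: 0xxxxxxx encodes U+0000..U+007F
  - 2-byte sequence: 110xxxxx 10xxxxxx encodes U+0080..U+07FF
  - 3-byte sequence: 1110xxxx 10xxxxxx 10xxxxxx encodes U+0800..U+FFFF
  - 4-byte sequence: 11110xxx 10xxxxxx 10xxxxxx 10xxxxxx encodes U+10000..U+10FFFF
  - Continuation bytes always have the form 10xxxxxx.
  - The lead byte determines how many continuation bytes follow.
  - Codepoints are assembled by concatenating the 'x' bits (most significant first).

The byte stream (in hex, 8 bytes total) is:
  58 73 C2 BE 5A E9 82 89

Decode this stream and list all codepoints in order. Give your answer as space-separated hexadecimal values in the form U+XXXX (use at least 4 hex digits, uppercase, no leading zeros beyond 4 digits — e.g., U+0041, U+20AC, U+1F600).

Answer: U+0058 U+0073 U+00BE U+005A U+9089

Derivation:
Byte[0]=58: 1-byte ASCII. cp=U+0058
Byte[1]=73: 1-byte ASCII. cp=U+0073
Byte[2]=C2: 2-byte lead, need 1 cont bytes. acc=0x2
Byte[3]=BE: continuation. acc=(acc<<6)|0x3E=0xBE
Completed: cp=U+00BE (starts at byte 2)
Byte[4]=5A: 1-byte ASCII. cp=U+005A
Byte[5]=E9: 3-byte lead, need 2 cont bytes. acc=0x9
Byte[6]=82: continuation. acc=(acc<<6)|0x02=0x242
Byte[7]=89: continuation. acc=(acc<<6)|0x09=0x9089
Completed: cp=U+9089 (starts at byte 5)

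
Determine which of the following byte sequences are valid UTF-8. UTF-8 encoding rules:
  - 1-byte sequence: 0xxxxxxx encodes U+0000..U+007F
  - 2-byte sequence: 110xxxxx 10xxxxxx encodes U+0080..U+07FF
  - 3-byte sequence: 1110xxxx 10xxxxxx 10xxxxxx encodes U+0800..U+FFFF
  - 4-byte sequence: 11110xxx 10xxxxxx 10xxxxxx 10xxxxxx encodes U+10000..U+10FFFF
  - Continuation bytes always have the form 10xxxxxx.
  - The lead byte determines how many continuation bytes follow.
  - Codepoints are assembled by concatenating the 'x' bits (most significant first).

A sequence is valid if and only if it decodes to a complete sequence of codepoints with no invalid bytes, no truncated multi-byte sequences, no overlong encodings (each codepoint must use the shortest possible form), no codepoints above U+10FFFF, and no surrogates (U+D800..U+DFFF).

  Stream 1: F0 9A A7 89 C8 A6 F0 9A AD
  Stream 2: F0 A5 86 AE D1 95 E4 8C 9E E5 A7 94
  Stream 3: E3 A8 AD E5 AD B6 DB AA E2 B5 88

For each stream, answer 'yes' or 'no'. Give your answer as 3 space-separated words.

Stream 1: error at byte offset 9. INVALID
Stream 2: decodes cleanly. VALID
Stream 3: decodes cleanly. VALID

Answer: no yes yes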